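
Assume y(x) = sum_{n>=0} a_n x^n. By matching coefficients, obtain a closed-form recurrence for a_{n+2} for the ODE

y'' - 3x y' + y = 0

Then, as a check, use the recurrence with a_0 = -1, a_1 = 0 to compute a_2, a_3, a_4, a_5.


Substitute y = sum_n a_n x^n.
y''(x) has coefficient (n+2)(n+1) a_{n+2} at x^n;
-3 x y'(x) has coefficient -3 n a_n at x^n (shift);
y(x) has coefficient 1 a_n at x^n.
Matching x^n: (n+2)(n+1) a_{n+2} + (-3n + 1) a_n = 0.
Thus a_{n+2} = (3n - 1) / ((n+1)(n+2)) * a_n.

Check with a_0 = -1, a_1 = 0 (apply the recurrence for n = 0, 1, 2, 3): a_0 = -1, a_1 = 0, a_2 = 1/2, a_3 = 0, a_4 = 5/24, a_5 = 0.

a_(n+2) = (3n - 1) / ((n+1)(n+2)) * a_n; check: a_0 = -1, a_1 = 0, a_2 = 1/2, a_3 = 0, a_4 = 5/24, a_5 = 0


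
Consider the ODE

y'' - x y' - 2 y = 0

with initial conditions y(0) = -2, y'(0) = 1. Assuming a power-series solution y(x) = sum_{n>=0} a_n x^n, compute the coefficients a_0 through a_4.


Ansatz: y(x) = sum_{n>=0} a_n x^n, so y'(x) = sum_{n>=1} n a_n x^(n-1) and y''(x) = sum_{n>=2} n(n-1) a_n x^(n-2).
Substitute into P(x) y'' + Q(x) y' + R(x) y = 0 with P(x) = 1, Q(x) = -x, R(x) = -2, and match powers of x.
Initial conditions: a_0 = -2, a_1 = 1.
Setting the coefficient of each power of x to zero and solving order by order (substituting the coefficients already found):
  x^0: 2 a_2 - 2 a_0 = 0  ->  2 a_2 = 2 a_0 = -4  ->  a_2 = -2
  x^1: 6 a_3 - 3 a_1 = 0  ->  6 a_3 = 3 a_1 = 3  ->  a_3 = 1/2
  x^2: 12 a_4 - 4 a_2 = 0  ->  12 a_4 = 4 a_2 = -8  ->  a_4 = -2/3
Truncated series: y(x) = -2 + x - 2 x^2 + (1/2) x^3 - (2/3) x^4 + O(x^5).

a_0 = -2; a_1 = 1; a_2 = -2; a_3 = 1/2; a_4 = -2/3


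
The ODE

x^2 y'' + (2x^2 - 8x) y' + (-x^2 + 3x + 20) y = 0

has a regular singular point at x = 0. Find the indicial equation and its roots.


Divide by x^2 to reach normal form y'' + P_1(x) y' + P_2(x) y = 0 with P_1(x) = 2 - 8/x and P_2(x) = -1 + 3/x + 20/x^2.
x = 0 is a singular point because the y'-coefficient 2 - 8/x has a pole at x = 0 and the y-coefficient -1 + 3/x + 20/x^2 has a pole at x = 0.
It is a regular singular point because x P_1(x) = p(x) = 2x - 8 and x^2 P_2(x) = q(x) = -x^2 + 3x + 20 are polynomials, hence analytic at x = 0.
p(0) = -8,  q(0) = 20.
Indicial equation: r(r-1) + p(0) r + q(0) = 0, i.e. r^2 + (p(0) - 1) r + q(0) = 0, i.e. r^2 - 9 r + 20 = 0.
Discriminant: (-9)^2 - 4(20) = 1, so r = (9 ± 1)/2.
Solving: r_1 = 5, r_2 = 4.

indicial: r^2 - 9 r + 20 = 0; roots r_1 = 5, r_2 = 4


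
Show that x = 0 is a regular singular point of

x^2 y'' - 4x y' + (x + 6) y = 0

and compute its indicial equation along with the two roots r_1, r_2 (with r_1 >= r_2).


Divide by x^2 to reach normal form y'' + P_1(x) y' + P_2(x) y = 0 with P_1(x) = -4/x and P_2(x) = 1/x + 6/x^2.
x = 0 is a singular point because the y'-coefficient -4/x has a pole at x = 0 and the y-coefficient 1/x + 6/x^2 has a pole at x = 0.
It is a regular singular point because x P_1(x) = p(x) = -4 and x^2 P_2(x) = q(x) = x + 6 are polynomials, hence analytic at x = 0.
p(0) = -4,  q(0) = 6.
Indicial equation: r(r-1) + p(0) r + q(0) = 0, i.e. r^2 + (p(0) - 1) r + q(0) = 0, i.e. r^2 - 5 r + 6 = 0.
Discriminant: (-5)^2 - 4(6) = 1, so r = (5 ± 1)/2.
Solving: r_1 = 3, r_2 = 2.

indicial: r^2 - 5 r + 6 = 0; roots r_1 = 3, r_2 = 2


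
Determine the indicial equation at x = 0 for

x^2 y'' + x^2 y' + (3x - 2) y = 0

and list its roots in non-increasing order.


Divide by x^2 to reach normal form y'' + P_1(x) y' + P_2(x) y = 0 with P_1(x) = 1 and P_2(x) = 3/x - 2/x^2.
x = 0 is a singular point because the y-coefficient 3/x - 2/x^2 has a pole at x = 0.
It is a regular singular point because x P_1(x) = p(x) = x and x^2 P_2(x) = q(x) = 3x - 2 are polynomials, hence analytic at x = 0.
p(0) = 0,  q(0) = -2.
Indicial equation: r(r-1) + p(0) r + q(0) = 0, i.e. r^2 + (p(0) - 1) r + q(0) = 0, i.e. r^2 - 1 r - 2 = 0.
Discriminant: (-1)^2 - 4(-2) = 9, so r = (1 ± 3)/2.
Solving: r_1 = 2, r_2 = -1.

indicial: r^2 - 1 r - 2 = 0; roots r_1 = 2, r_2 = -1


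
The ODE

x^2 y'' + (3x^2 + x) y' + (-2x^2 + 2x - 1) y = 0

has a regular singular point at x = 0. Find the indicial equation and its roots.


Divide by x^2 to reach normal form y'' + P_1(x) y' + P_2(x) y = 0 with P_1(x) = 3 + 1/x and P_2(x) = -2 + 2/x - 1/x^2.
x = 0 is a singular point because the y'-coefficient 3 + 1/x has a pole at x = 0 and the y-coefficient -2 + 2/x - 1/x^2 has a pole at x = 0.
It is a regular singular point because x P_1(x) = p(x) = 3x + 1 and x^2 P_2(x) = q(x) = -2x^2 + 2x - 1 are polynomials, hence analytic at x = 0.
p(0) = 1,  q(0) = -1.
Indicial equation: r(r-1) + p(0) r + q(0) = 0, i.e. r^2 + (p(0) - 1) r + q(0) = 0, i.e. r^2 - 1 = 0.
Discriminant: (0)^2 - 4(-1) = 4, so r = (0 ± 2)/2.
Solving: r_1 = 1, r_2 = -1.

indicial: r^2 - 1 = 0; roots r_1 = 1, r_2 = -1


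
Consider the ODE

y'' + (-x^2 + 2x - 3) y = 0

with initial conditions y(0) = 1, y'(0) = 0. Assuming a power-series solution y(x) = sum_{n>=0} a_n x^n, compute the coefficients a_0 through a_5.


Ansatz: y(x) = sum_{n>=0} a_n x^n, so y'(x) = sum_{n>=1} n a_n x^(n-1) and y''(x) = sum_{n>=2} n(n-1) a_n x^(n-2).
Substitute into P(x) y'' + Q(x) y' + R(x) y = 0 with P(x) = 1, Q(x) = 0, R(x) = -x^2 + 2x - 3, and match powers of x.
Initial conditions: a_0 = 1, a_1 = 0.
Setting the coefficient of each power of x to zero and solving order by order (substituting the coefficients already found):
  x^0: 2 a_2 - 3 a_0 = 0  ->  2 a_2 = 3 a_0 = 3  ->  a_2 = 3/2
  x^1: 6 a_3 - 3 a_1 + 2 a_0 = 0  ->  6 a_3 = 3 a_1 - 2 a_0 = -2  ->  a_3 = -1/3
  x^2: 12 a_4 - 3 a_2 + 2 a_1 - a_0 = 0  ->  12 a_4 = 3 a_2 - 2 a_1 + a_0 = 11/2  ->  a_4 = 11/24
  x^3: 20 a_5 - 3 a_3 + 2 a_2 - a_1 = 0  ->  20 a_5 = 3 a_3 - 2 a_2 + a_1 = -4  ->  a_5 = -1/5
Truncated series: y(x) = 1 + (3/2) x^2 - (1/3) x^3 + (11/24) x^4 - (1/5) x^5 + O(x^6).

a_0 = 1; a_1 = 0; a_2 = 3/2; a_3 = -1/3; a_4 = 11/24; a_5 = -1/5


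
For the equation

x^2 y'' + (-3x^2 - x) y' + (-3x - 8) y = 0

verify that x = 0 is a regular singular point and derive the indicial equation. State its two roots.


Divide by x^2 to reach normal form y'' + P_1(x) y' + P_2(x) y = 0 with P_1(x) = -3 - 1/x and P_2(x) = -3/x - 8/x^2.
x = 0 is a singular point because the y'-coefficient -3 - 1/x has a pole at x = 0 and the y-coefficient -3/x - 8/x^2 has a pole at x = 0.
It is a regular singular point because x P_1(x) = p(x) = -3x - 1 and x^2 P_2(x) = q(x) = -3x - 8 are polynomials, hence analytic at x = 0.
p(0) = -1,  q(0) = -8.
Indicial equation: r(r-1) + p(0) r + q(0) = 0, i.e. r^2 + (p(0) - 1) r + q(0) = 0, i.e. r^2 - 2 r - 8 = 0.
Discriminant: (-2)^2 - 4(-8) = 36, so r = (2 ± 6)/2.
Solving: r_1 = 4, r_2 = -2.

indicial: r^2 - 2 r - 8 = 0; roots r_1 = 4, r_2 = -2


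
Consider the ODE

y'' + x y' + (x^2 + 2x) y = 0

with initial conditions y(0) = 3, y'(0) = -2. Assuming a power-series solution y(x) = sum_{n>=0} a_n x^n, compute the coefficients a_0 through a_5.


Ansatz: y(x) = sum_{n>=0} a_n x^n, so y'(x) = sum_{n>=1} n a_n x^(n-1) and y''(x) = sum_{n>=2} n(n-1) a_n x^(n-2).
Substitute into P(x) y'' + Q(x) y' + R(x) y = 0 with P(x) = 1, Q(x) = x, R(x) = x^2 + 2x, and match powers of x.
Initial conditions: a_0 = 3, a_1 = -2.
Setting the coefficient of each power of x to zero and solving order by order (substituting the coefficients already found):
  x^0: 2 a_2 = 0  ->  a_2 = 0
  x^1: 6 a_3 + a_1 + 2 a_0 = 0  ->  6 a_3 = -a_1 - 2 a_0 = -4  ->  a_3 = -2/3
  x^2: 12 a_4 + 2 a_2 + 2 a_1 + a_0 = 0  ->  12 a_4 = -2 a_2 - 2 a_1 - a_0 = 1  ->  a_4 = 1/12
  x^3: 20 a_5 + 3 a_3 + 2 a_2 + a_1 = 0  ->  20 a_5 = -3 a_3 - 2 a_2 - a_1 = 4  ->  a_5 = 1/5
Truncated series: y(x) = 3 - 2 x - (2/3) x^3 + (1/12) x^4 + (1/5) x^5 + O(x^6).

a_0 = 3; a_1 = -2; a_2 = 0; a_3 = -2/3; a_4 = 1/12; a_5 = 1/5


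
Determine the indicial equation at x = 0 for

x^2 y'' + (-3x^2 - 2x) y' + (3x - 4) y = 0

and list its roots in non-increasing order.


Divide by x^2 to reach normal form y'' + P_1(x) y' + P_2(x) y = 0 with P_1(x) = -3 - 2/x and P_2(x) = 3/x - 4/x^2.
x = 0 is a singular point because the y'-coefficient -3 - 2/x has a pole at x = 0 and the y-coefficient 3/x - 4/x^2 has a pole at x = 0.
It is a regular singular point because x P_1(x) = p(x) = -3x - 2 and x^2 P_2(x) = q(x) = 3x - 4 are polynomials, hence analytic at x = 0.
p(0) = -2,  q(0) = -4.
Indicial equation: r(r-1) + p(0) r + q(0) = 0, i.e. r^2 + (p(0) - 1) r + q(0) = 0, i.e. r^2 - 3 r - 4 = 0.
Discriminant: (-3)^2 - 4(-4) = 25, so r = (3 ± 5)/2.
Solving: r_1 = 4, r_2 = -1.

indicial: r^2 - 3 r - 4 = 0; roots r_1 = 4, r_2 = -1


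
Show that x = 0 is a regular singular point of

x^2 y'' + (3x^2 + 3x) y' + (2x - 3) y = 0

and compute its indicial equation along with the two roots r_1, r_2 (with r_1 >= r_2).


Divide by x^2 to reach normal form y'' + P_1(x) y' + P_2(x) y = 0 with P_1(x) = 3 + 3/x and P_2(x) = 2/x - 3/x^2.
x = 0 is a singular point because the y'-coefficient 3 + 3/x has a pole at x = 0 and the y-coefficient 2/x - 3/x^2 has a pole at x = 0.
It is a regular singular point because x P_1(x) = p(x) = 3x + 3 and x^2 P_2(x) = q(x) = 2x - 3 are polynomials, hence analytic at x = 0.
p(0) = 3,  q(0) = -3.
Indicial equation: r(r-1) + p(0) r + q(0) = 0, i.e. r^2 + (p(0) - 1) r + q(0) = 0, i.e. r^2 + 2 r - 3 = 0.
Discriminant: (2)^2 - 4(-3) = 16, so r = (-2 ± 4)/2.
Solving: r_1 = 1, r_2 = -3.

indicial: r^2 + 2 r - 3 = 0; roots r_1 = 1, r_2 = -3


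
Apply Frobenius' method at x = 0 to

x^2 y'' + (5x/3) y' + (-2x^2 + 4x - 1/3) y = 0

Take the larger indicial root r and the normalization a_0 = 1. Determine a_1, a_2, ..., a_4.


Write in Frobenius form y'' + (p(x)/x) y' + (q(x)/x^2) y = 0:
  p(x) = 5/3,  q(x) = -2x^2 + 4x - 1/3.
Indicial equation: r(r-1) + (5/3) r + (-1/3) = 0 -> roots r_1 = 1/3, r_2 = -1.
Take r = r_1 = 1/3. Let y(x) = x^r sum_{n>=0} a_n x^n with a_0 = 1.
Substitute y = x^r sum a_n x^n and match x^{r+n}. The recurrence is
  D(n) a_n + 4 a_{n-1} - 2 a_{n-2} = 0,  where D(n) = (r+n)(r+n-1) + (5/3)(r+n) + (-1/3).
  a_n = [-4 a_{n-1} + 2 a_{n-2}] / D(n).
Since the indicial polynomial factors as (r - r_1)(r - r_2), D(n) = (r_1 + n - r_1)(r_1 + n - r_2) = n(n + 4/3).
Evaluating step by step (a_0 = 1):
  n = 1: D(1) = 1(1 + 4/3) = 7/3; numerator = -4(1) = -4; a_1 = (-4)/(7/3) = -12/7
  n = 2: D(2) = 2(2 + 4/3) = 20/3; numerator = -4(-12/7) + 2(1) = 62/7; a_2 = (62/7)/(20/3) = 93/70
  n = 3: D(3) = 3(3 + 4/3) = 13; numerator = -4(93/70) + 2(-12/7) = -306/35; a_3 = (-306/35)/(13) = -306/455
  n = 4: D(4) = 4(4 + 4/3) = 64/3; numerator = -4(-306/455) + 2(93/70) = 2433/455; a_4 = (2433/455)/(64/3) = 7299/29120

r = 1/3; a_0 = 1; a_1 = -12/7; a_2 = 93/70; a_3 = -306/455; a_4 = 7299/29120


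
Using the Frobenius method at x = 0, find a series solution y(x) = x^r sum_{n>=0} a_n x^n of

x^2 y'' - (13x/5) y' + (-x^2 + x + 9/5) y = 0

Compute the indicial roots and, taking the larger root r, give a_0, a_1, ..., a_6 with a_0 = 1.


Write in Frobenius form y'' + (p(x)/x) y' + (q(x)/x^2) y = 0:
  p(x) = -13/5,  q(x) = -x^2 + x + 9/5.
Indicial equation: r(r-1) + (-13/5) r + (9/5) = 0 -> roots r_1 = 3, r_2 = 3/5.
Take r = r_1 = 3. Let y(x) = x^r sum_{n>=0} a_n x^n with a_0 = 1.
Substitute y = x^r sum a_n x^n and match x^{r+n}. The recurrence is
  D(n) a_n + 1 a_{n-1} - 1 a_{n-2} = 0,  where D(n) = (r+n)(r+n-1) + (-13/5)(r+n) + (9/5).
  a_n = [-1 a_{n-1} + 1 a_{n-2}] / D(n).
Since the indicial polynomial factors as (r - r_1)(r - r_2), D(n) = (r_1 + n - r_1)(r_1 + n - r_2) = n(n + 12/5).
Evaluating step by step (a_0 = 1):
  n = 1: D(1) = 1(1 + 12/5) = 17/5; numerator = -1(1) = -1; a_1 = (-1)/(17/5) = -5/17
  n = 2: D(2) = 2(2 + 12/5) = 44/5; numerator = -1(-5/17) + 1(1) = 22/17; a_2 = (22/17)/(44/5) = 5/34
  n = 3: D(3) = 3(3 + 12/5) = 81/5; numerator = -1(5/34) + 1(-5/17) = -15/34; a_3 = (-15/34)/(81/5) = -25/918
  n = 4: D(4) = 4(4 + 12/5) = 128/5; numerator = -1(-25/918) + 1(5/34) = 80/459; a_4 = (80/459)/(128/5) = 25/3672
  n = 5: D(5) = 5(5 + 12/5) = 37; numerator = -1(25/3672) + 1(-25/918) = -125/3672; a_5 = (-125/3672)/(37) = -125/135864
  n = 6: D(6) = 6(6 + 12/5) = 252/5; numerator = -1(-125/135864) + 1(25/3672) = 175/22644; a_6 = (175/22644)/(252/5) = 125/815184

r = 3; a_0 = 1; a_1 = -5/17; a_2 = 5/34; a_3 = -25/918; a_4 = 25/3672; a_5 = -125/135864; a_6 = 125/815184


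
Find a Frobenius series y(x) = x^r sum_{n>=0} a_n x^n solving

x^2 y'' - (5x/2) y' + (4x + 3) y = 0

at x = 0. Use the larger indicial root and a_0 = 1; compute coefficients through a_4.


Write in Frobenius form y'' + (p(x)/x) y' + (q(x)/x^2) y = 0:
  p(x) = -5/2,  q(x) = 4x + 3.
Indicial equation: r(r-1) + (-5/2) r + (3) = 0 -> roots r_1 = 2, r_2 = 3/2.
Take r = r_1 = 2. Let y(x) = x^r sum_{n>=0} a_n x^n with a_0 = 1.
Substitute y = x^r sum a_n x^n and match x^{r+n}. The recurrence is
  D(n) a_n + 4 a_{n-1} = 0,  where D(n) = (r+n)(r+n-1) + (-5/2)(r+n) + (3).
  a_n = -4 / D(n) * a_{n-1}.
Since the indicial polynomial factors as (r - r_1)(r - r_2), D(n) = (r_1 + n - r_1)(r_1 + n - r_2) = n(n + 1/2).
Evaluating step by step (a_0 = 1):
  n = 1: D(1) = 1(1 + 1/2) = 3/2; numerator = -4(1) = -4; a_1 = (-4)/(3/2) = -8/3
  n = 2: D(2) = 2(2 + 1/2) = 5; numerator = -4(-8/3) = 32/3; a_2 = (32/3)/(5) = 32/15
  n = 3: D(3) = 3(3 + 1/2) = 21/2; numerator = -4(32/15) = -128/15; a_3 = (-128/15)/(21/2) = -256/315
  n = 4: D(4) = 4(4 + 1/2) = 18; numerator = -4(-256/315) = 1024/315; a_4 = (1024/315)/(18) = 512/2835

r = 2; a_0 = 1; a_1 = -8/3; a_2 = 32/15; a_3 = -256/315; a_4 = 512/2835


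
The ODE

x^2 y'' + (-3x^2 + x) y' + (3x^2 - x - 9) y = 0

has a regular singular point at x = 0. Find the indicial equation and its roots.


Divide by x^2 to reach normal form y'' + P_1(x) y' + P_2(x) y = 0 with P_1(x) = -3 + 1/x and P_2(x) = 3 - 1/x - 9/x^2.
x = 0 is a singular point because the y'-coefficient -3 + 1/x has a pole at x = 0 and the y-coefficient 3 - 1/x - 9/x^2 has a pole at x = 0.
It is a regular singular point because x P_1(x) = p(x) = 1 - 3x and x^2 P_2(x) = q(x) = 3x^2 - x - 9 are polynomials, hence analytic at x = 0.
p(0) = 1,  q(0) = -9.
Indicial equation: r(r-1) + p(0) r + q(0) = 0, i.e. r^2 + (p(0) - 1) r + q(0) = 0, i.e. r^2 - 9 = 0.
Discriminant: (0)^2 - 4(-9) = 36, so r = (0 ± 6)/2.
Solving: r_1 = 3, r_2 = -3.

indicial: r^2 - 9 = 0; roots r_1 = 3, r_2 = -3


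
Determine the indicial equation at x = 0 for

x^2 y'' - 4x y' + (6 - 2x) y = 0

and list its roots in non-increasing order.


Divide by x^2 to reach normal form y'' + P_1(x) y' + P_2(x) y = 0 with P_1(x) = -4/x and P_2(x) = -2/x + 6/x^2.
x = 0 is a singular point because the y'-coefficient -4/x has a pole at x = 0 and the y-coefficient -2/x + 6/x^2 has a pole at x = 0.
It is a regular singular point because x P_1(x) = p(x) = -4 and x^2 P_2(x) = q(x) = 6 - 2x are polynomials, hence analytic at x = 0.
p(0) = -4,  q(0) = 6.
Indicial equation: r(r-1) + p(0) r + q(0) = 0, i.e. r^2 + (p(0) - 1) r + q(0) = 0, i.e. r^2 - 5 r + 6 = 0.
Discriminant: (-5)^2 - 4(6) = 1, so r = (5 ± 1)/2.
Solving: r_1 = 3, r_2 = 2.

indicial: r^2 - 5 r + 6 = 0; roots r_1 = 3, r_2 = 2


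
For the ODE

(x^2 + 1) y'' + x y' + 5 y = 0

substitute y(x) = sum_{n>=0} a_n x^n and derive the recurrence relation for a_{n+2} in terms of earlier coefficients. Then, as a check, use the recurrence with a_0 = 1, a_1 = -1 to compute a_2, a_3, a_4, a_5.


Substitute y = sum_n a_n x^n.
(1 + 1 x^2) y'' contributes (n+2)(n+1) a_{n+2} + n(n-1) a_n at x^n.
x y'(x) contributes n a_n at x^n.
5 y(x) contributes 5 a_n at x^n.
Matching x^n: (n+2)(n+1) a_{n+2} + (n(n-1) + n + 5) a_n = 0.
Thus a_{n+2} = (-n(n-1) - n - 5) / ((n+1)(n+2)) * a_n.

Check with a_0 = 1, a_1 = -1 (apply the recurrence for n = 0, 1, 2, 3): a_0 = 1, a_1 = -1, a_2 = -5/2, a_3 = 1, a_4 = 15/8, a_5 = -7/10.

a_(n+2) = (-n(n-1) - n - 5) / ((n+1)(n+2)) * a_n; check: a_0 = 1, a_1 = -1, a_2 = -5/2, a_3 = 1, a_4 = 15/8, a_5 = -7/10


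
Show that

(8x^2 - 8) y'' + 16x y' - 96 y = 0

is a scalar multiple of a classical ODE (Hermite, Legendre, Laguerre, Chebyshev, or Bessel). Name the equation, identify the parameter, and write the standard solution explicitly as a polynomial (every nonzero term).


All three coefficients share the factor -8; dividing through by -8 gives  (1 - x^2) y'' - 2x y' + 12 y = 0.
This matches the Legendre equation (1 - x^2) y'' - 2x y' + n(n+1) y = 0 (note the -2x y' term) with n(n+1) = 12, so n = 3; the polynomial solution is P_3(x).
With y = sum_k a_k x^k, matching x^k gives (k+2)(k+1) a_{k+2} = [k(k+1) - n(n+1)] a_k = (k - 3)(k + 4) a_k. The right side vanishes at k = 3, so the series with the parity of 3 terminates at degree 3.
Standard normalization (P_n(1) = 1): leading coefficient (2n)!/(2^n (n!)^2) = 720/(8*36) = 5/2, so a_3 = 5/2. Work downward with a_k = (k+1)(k+2) a_{k+2} / ((k - 3)(k + 4)):
  a_1 = (2)(3)(5/2) / ((1 - 3)(1 + 4)) = 15/(-10) = -3/2
Hence P_3(x) = 5 x^3/2 - 3 x/2.

P_3(x); series = 5 x^3/2 - 3 x/2


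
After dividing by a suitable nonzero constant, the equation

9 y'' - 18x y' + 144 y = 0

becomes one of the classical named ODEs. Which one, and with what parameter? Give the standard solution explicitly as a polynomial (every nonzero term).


All three coefficients share the factor 9; dividing through by 9 gives  y'' - 2x y' + 16 y = 0.
This matches the Hermite equation y'' - 2x y' + 2n y = 0 with 2n = 16, so n = 8; the polynomial solution is H_8(x).
With y = sum_k a_k x^k, matching x^k gives (k+2)(k+1) a_{k+2} = 2(k - n) a_k = 2(k - 8) a_k. The right side vanishes at k = 8, so the series with the parity of 8 terminates at degree 8.
Standard normalization: leading coefficient of H_n is 2^n, so a_8 = 2^8 = 256. Work downward with a_k = (k+1)(k+2) a_{k+2} / (2(k - n)):
  a_6 = (7)(8)(256) / (2(6 - 8)) = 14336/(-4) = -3584
  a_4 = (5)(6)(-3584) / (2(4 - 8)) = -107520/(-8) = 13440
  a_2 = (3)(4)(13440) / (2(2 - 8)) = 161280/(-12) = -13440
  a_0 = (1)(2)(-13440) / (2(0 - 8)) = -26880/(-16) = 1680
Hence H_8(x) = 256 x^8 - 3584 x^6 + 13440 x^4 - 13440 x^2 + 1680.

H_8(x); series = 256 x^8 - 3584 x^6 + 13440 x^4 - 13440 x^2 + 1680


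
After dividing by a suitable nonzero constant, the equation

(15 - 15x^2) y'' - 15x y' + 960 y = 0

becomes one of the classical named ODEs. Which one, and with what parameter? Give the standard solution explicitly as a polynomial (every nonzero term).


All three coefficients share the factor 15; dividing through by 15 gives  (1 - x^2) y'' - x y' + 64 y = 0.
This matches the Chebyshev equation (1 - x^2) y'' - x y' + n^2 y = 0 (note the -x y' term, not -2x y') with n^2 = 64, so n = 8; the polynomial solution is T_8(x).
With y = sum_k a_k x^k, matching x^k gives (k+2)(k+1) a_{k+2} = (k^2 - n^2) a_k = (k - 8)(k + 8) a_k. The right side vanishes at k = 8, so the series with the parity of 8 terminates at degree 8.
Standard normalization: leading coefficient of T_n is 2^(n-1), so a_8 = 2^7 = 128. Work downward with a_k = (k+1)(k+2) a_{k+2} / ((k - 8)(k + 8)):
  a_6 = (7)(8)(128) / ((6 - 8)(6 + 8)) = 7168/(-28) = -256
  a_4 = (5)(6)(-256) / ((4 - 8)(4 + 8)) = -7680/(-48) = 160
  a_2 = (3)(4)(160) / ((2 - 8)(2 + 8)) = 1920/(-60) = -32
  a_0 = (1)(2)(-32) / ((0 - 8)(0 + 8)) = -64/(-64) = 1
Hence T_8(x) = 128 x^8 - 256 x^6 + 160 x^4 - 32 x^2 + 1.

T_8(x); series = 128 x^8 - 256 x^6 + 160 x^4 - 32 x^2 + 1


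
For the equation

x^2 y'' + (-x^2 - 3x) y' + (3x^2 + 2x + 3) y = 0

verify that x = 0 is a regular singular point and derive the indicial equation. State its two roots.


Divide by x^2 to reach normal form y'' + P_1(x) y' + P_2(x) y = 0 with P_1(x) = -1 - 3/x and P_2(x) = 3 + 2/x + 3/x^2.
x = 0 is a singular point because the y'-coefficient -1 - 3/x has a pole at x = 0 and the y-coefficient 3 + 2/x + 3/x^2 has a pole at x = 0.
It is a regular singular point because x P_1(x) = p(x) = -x - 3 and x^2 P_2(x) = q(x) = 3x^2 + 2x + 3 are polynomials, hence analytic at x = 0.
p(0) = -3,  q(0) = 3.
Indicial equation: r(r-1) + p(0) r + q(0) = 0, i.e. r^2 + (p(0) - 1) r + q(0) = 0, i.e. r^2 - 4 r + 3 = 0.
Discriminant: (-4)^2 - 4(3) = 4, so r = (4 ± 2)/2.
Solving: r_1 = 3, r_2 = 1.

indicial: r^2 - 4 r + 3 = 0; roots r_1 = 3, r_2 = 1


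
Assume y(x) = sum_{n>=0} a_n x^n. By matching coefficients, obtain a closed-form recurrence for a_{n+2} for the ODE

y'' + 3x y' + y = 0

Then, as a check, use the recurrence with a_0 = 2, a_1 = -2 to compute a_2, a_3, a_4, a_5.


Substitute y = sum_n a_n x^n.
y''(x) has coefficient (n+2)(n+1) a_{n+2} at x^n;
3 x y'(x) has coefficient 3 n a_n at x^n (shift);
y(x) has coefficient 1 a_n at x^n.
Matching x^n: (n+2)(n+1) a_{n+2} + (3n + 1) a_n = 0.
Thus a_{n+2} = (-3n - 1) / ((n+1)(n+2)) * a_n.

Check with a_0 = 2, a_1 = -2 (apply the recurrence for n = 0, 1, 2, 3): a_0 = 2, a_1 = -2, a_2 = -1, a_3 = 4/3, a_4 = 7/12, a_5 = -2/3.

a_(n+2) = (-3n - 1) / ((n+1)(n+2)) * a_n; check: a_0 = 2, a_1 = -2, a_2 = -1, a_3 = 4/3, a_4 = 7/12, a_5 = -2/3


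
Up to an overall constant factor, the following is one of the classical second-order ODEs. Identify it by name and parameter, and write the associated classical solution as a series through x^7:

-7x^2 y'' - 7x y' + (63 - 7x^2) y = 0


All three coefficients share the factor -7; dividing through by -7 gives  x^2 y'' + x y' + (x^2 - 9) y = 0.
This matches the Bessel equation x^2 y'' + x y' + (x^2 - nu^2) y = 0 with nu^2 = 9, so nu = 3; the solution bounded at x = 0 is J_3(x).
Frobenius at x = 0: indicial roots ±nu; for r = nu the recurrence k(k + 2nu) c_k = -c_{k-2} gives the standard series J_nu(x) = sum_{k>=0} (-1)^k / (k! (k+nu)!) (x/2)^(2k+nu). Evaluate the first 3 terms:
  k = 0: (-1)^0 / (0! * 3! * 2^3) x^3 = 1/(1*6*8) x^3 = (1/48) x^3
  k = 1: (-1)^1 / (1! * 4! * 2^5) x^5 = -1/(1*24*32) x^5 = (-1/768) x^5
  k = 2: (-1)^2 / (2! * 5! * 2^7) x^7 = 1/(2*120*128) x^7 = (1/30720) x^7
Hence J_3(x) = x^7/30720 - x^5/768 + x^3/48 + ....

J_3(x); series = x^7/30720 - x^5/768 + x^3/48


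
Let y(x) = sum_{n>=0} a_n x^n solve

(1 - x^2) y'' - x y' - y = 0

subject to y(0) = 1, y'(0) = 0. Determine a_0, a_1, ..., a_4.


Ansatz: y(x) = sum_{n>=0} a_n x^n, so y'(x) = sum_{n>=1} n a_n x^(n-1) and y''(x) = sum_{n>=2} n(n-1) a_n x^(n-2).
Substitute into P(x) y'' + Q(x) y' + R(x) y = 0 with P(x) = 1 - x^2, Q(x) = -x, R(x) = -1, and match powers of x.
Initial conditions: a_0 = 1, a_1 = 0.
Setting the coefficient of each power of x to zero and solving order by order (substituting the coefficients already found):
  x^0: 2 a_2 - a_0 = 0  ->  2 a_2 = a_0 = 1  ->  a_2 = 1/2
  x^1: 6 a_3 - 2 a_1 = 0  ->  6 a_3 = 2 a_1 = 0  ->  a_3 = 0
  x^2: 12 a_4 - 5 a_2 = 0  ->  12 a_4 = 5 a_2 = 5/2  ->  a_4 = 5/24
Truncated series: y(x) = 1 + (1/2) x^2 + (5/24) x^4 + O(x^5).

a_0 = 1; a_1 = 0; a_2 = 1/2; a_3 = 0; a_4 = 5/24


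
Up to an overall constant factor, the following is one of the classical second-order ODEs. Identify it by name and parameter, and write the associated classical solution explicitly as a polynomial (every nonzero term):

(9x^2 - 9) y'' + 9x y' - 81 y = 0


All three coefficients share the factor -9; dividing through by -9 gives  (1 - x^2) y'' - x y' + 9 y = 0.
This matches the Chebyshev equation (1 - x^2) y'' - x y' + n^2 y = 0 (note the -x y' term, not -2x y') with n^2 = 9, so n = 3; the polynomial solution is T_3(x).
With y = sum_k a_k x^k, matching x^k gives (k+2)(k+1) a_{k+2} = (k^2 - n^2) a_k = (k - 3)(k + 3) a_k. The right side vanishes at k = 3, so the series with the parity of 3 terminates at degree 3.
Standard normalization: leading coefficient of T_n is 2^(n-1), so a_3 = 2^2 = 4. Work downward with a_k = (k+1)(k+2) a_{k+2} / ((k - 3)(k + 3)):
  a_1 = (2)(3)(4) / ((1 - 3)(1 + 3)) = 24/(-8) = -3
Hence T_3(x) = 4 x^3 - 3 x.

T_3(x); series = 4 x^3 - 3 x


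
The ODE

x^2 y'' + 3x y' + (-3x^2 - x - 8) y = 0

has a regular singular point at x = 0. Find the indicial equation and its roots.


Divide by x^2 to reach normal form y'' + P_1(x) y' + P_2(x) y = 0 with P_1(x) = 3/x and P_2(x) = -3 - 1/x - 8/x^2.
x = 0 is a singular point because the y'-coefficient 3/x has a pole at x = 0 and the y-coefficient -3 - 1/x - 8/x^2 has a pole at x = 0.
It is a regular singular point because x P_1(x) = p(x) = 3 and x^2 P_2(x) = q(x) = -3x^2 - x - 8 are polynomials, hence analytic at x = 0.
p(0) = 3,  q(0) = -8.
Indicial equation: r(r-1) + p(0) r + q(0) = 0, i.e. r^2 + (p(0) - 1) r + q(0) = 0, i.e. r^2 + 2 r - 8 = 0.
Discriminant: (2)^2 - 4(-8) = 36, so r = (-2 ± 6)/2.
Solving: r_1 = 2, r_2 = -4.

indicial: r^2 + 2 r - 8 = 0; roots r_1 = 2, r_2 = -4


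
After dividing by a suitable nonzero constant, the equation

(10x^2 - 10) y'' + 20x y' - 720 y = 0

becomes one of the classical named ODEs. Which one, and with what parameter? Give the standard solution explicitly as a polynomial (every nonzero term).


All three coefficients share the factor -10; dividing through by -10 gives  (1 - x^2) y'' - 2x y' + 72 y = 0.
This matches the Legendre equation (1 - x^2) y'' - 2x y' + n(n+1) y = 0 (note the -2x y' term) with n(n+1) = 72, so n = 8; the polynomial solution is P_8(x).
With y = sum_k a_k x^k, matching x^k gives (k+2)(k+1) a_{k+2} = [k(k+1) - n(n+1)] a_k = (k - 8)(k + 9) a_k. The right side vanishes at k = 8, so the series with the parity of 8 terminates at degree 8.
Standard normalization (P_n(1) = 1): leading coefficient (2n)!/(2^n (n!)^2) = 20922789888000/(256*1625702400) = 6435/128, so a_8 = 6435/128. Work downward with a_k = (k+1)(k+2) a_{k+2} / ((k - 8)(k + 9)):
  a_6 = (7)(8)(6435/128) / ((6 - 8)(6 + 9)) = (45045/16)/(-30) = -3003/32
  a_4 = (5)(6)(-3003/32) / ((4 - 8)(4 + 9)) = (-45045/16)/(-52) = 3465/64
  a_2 = (3)(4)(3465/64) / ((2 - 8)(2 + 9)) = (10395/16)/(-66) = -315/32
  a_0 = (1)(2)(-315/32) / ((0 - 8)(0 + 9)) = (-315/16)/(-72) = 35/128
Hence P_8(x) = 6435 x^8/128 - 3003 x^6/32 + 3465 x^4/64 - 315 x^2/32 + 35/128.

P_8(x); series = 6435 x^8/128 - 3003 x^6/32 + 3465 x^4/64 - 315 x^2/32 + 35/128


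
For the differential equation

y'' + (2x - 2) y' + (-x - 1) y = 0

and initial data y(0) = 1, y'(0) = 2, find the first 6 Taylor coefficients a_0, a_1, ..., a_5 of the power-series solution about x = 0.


Ansatz: y(x) = sum_{n>=0} a_n x^n, so y'(x) = sum_{n>=1} n a_n x^(n-1) and y''(x) = sum_{n>=2} n(n-1) a_n x^(n-2).
Substitute into P(x) y'' + Q(x) y' + R(x) y = 0 with P(x) = 1, Q(x) = 2x - 2, R(x) = -x - 1, and match powers of x.
Initial conditions: a_0 = 1, a_1 = 2.
Setting the coefficient of each power of x to zero and solving order by order (substituting the coefficients already found):
  x^0: 2 a_2 - 2 a_1 - a_0 = 0  ->  2 a_2 = 2 a_1 + a_0 = 5  ->  a_2 = 5/2
  x^1: 6 a_3 - 4 a_2 + a_1 - a_0 = 0  ->  6 a_3 = 4 a_2 - a_1 + a_0 = 9  ->  a_3 = 3/2
  x^2: 12 a_4 - 6 a_3 + 3 a_2 - a_1 = 0  ->  12 a_4 = 6 a_3 - 3 a_2 + a_1 = 7/2  ->  a_4 = 7/24
  x^3: 20 a_5 - 8 a_4 + 5 a_3 - a_2 = 0  ->  20 a_5 = 8 a_4 - 5 a_3 + a_2 = -8/3  ->  a_5 = -2/15
Truncated series: y(x) = 1 + 2 x + (5/2) x^2 + (3/2) x^3 + (7/24) x^4 - (2/15) x^5 + O(x^6).

a_0 = 1; a_1 = 2; a_2 = 5/2; a_3 = 3/2; a_4 = 7/24; a_5 = -2/15


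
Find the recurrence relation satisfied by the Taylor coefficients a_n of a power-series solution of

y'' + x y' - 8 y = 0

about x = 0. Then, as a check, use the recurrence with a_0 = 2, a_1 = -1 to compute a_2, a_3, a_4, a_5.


Substitute y = sum_n a_n x^n.
y''(x) has coefficient (n+2)(n+1) a_{n+2} at x^n;
x y'(x) has coefficient n a_n at x^n (shift);
-8 y(x) has coefficient -8 a_n at x^n.
Matching x^n: (n+2)(n+1) a_{n+2} + (n - 8) a_n = 0.
Thus a_{n+2} = (-n + 8) / ((n+1)(n+2)) * a_n.

Check with a_0 = 2, a_1 = -1 (apply the recurrence for n = 0, 1, 2, 3): a_0 = 2, a_1 = -1, a_2 = 8, a_3 = -7/6, a_4 = 4, a_5 = -7/24.

a_(n+2) = (-n + 8) / ((n+1)(n+2)) * a_n; check: a_0 = 2, a_1 = -1, a_2 = 8, a_3 = -7/6, a_4 = 4, a_5 = -7/24


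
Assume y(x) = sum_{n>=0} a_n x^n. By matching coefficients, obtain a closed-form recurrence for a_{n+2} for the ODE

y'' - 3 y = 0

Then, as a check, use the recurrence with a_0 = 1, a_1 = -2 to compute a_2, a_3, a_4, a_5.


Substitute y = sum_n a_n x^n into y'' + (const) y = 0.
y''(x) = sum_{n>=0} (n+2)(n+1) a_{n+2} x^n.
The ODE becomes sum_n [(n+2)(n+1) a_{n+2} - 3 a_n] x^n = 0.
Setting each coefficient to zero gives the recurrence:
  (n+2)(n+1) a_{n+2} - 3 a_n = 0,
  a_{n+2} = 3 / ((n+1)(n+2)) a_n.

Check with a_0 = 1, a_1 = -2 (apply the recurrence for n = 0, 1, 2, 3): a_0 = 1, a_1 = -2, a_2 = 3/2, a_3 = -1, a_4 = 3/8, a_5 = -3/20.

a_{n+2} = 3/((n+1)(n+2)) * a_n; check: a_0 = 1, a_1 = -2, a_2 = 3/2, a_3 = -1, a_4 = 3/8, a_5 = -3/20


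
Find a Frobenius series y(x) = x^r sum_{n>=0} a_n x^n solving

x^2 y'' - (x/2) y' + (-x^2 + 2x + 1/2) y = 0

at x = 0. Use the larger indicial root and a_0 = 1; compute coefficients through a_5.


Write in Frobenius form y'' + (p(x)/x) y' + (q(x)/x^2) y = 0:
  p(x) = -1/2,  q(x) = -x^2 + 2x + 1/2.
Indicial equation: r(r-1) + (-1/2) r + (1/2) = 0 -> roots r_1 = 1, r_2 = 1/2.
Take r = r_1 = 1. Let y(x) = x^r sum_{n>=0} a_n x^n with a_0 = 1.
Substitute y = x^r sum a_n x^n and match x^{r+n}. The recurrence is
  D(n) a_n + 2 a_{n-1} - 1 a_{n-2} = 0,  where D(n) = (r+n)(r+n-1) + (-1/2)(r+n) + (1/2).
  a_n = [-2 a_{n-1} + 1 a_{n-2}] / D(n).
Since the indicial polynomial factors as (r - r_1)(r - r_2), D(n) = (r_1 + n - r_1)(r_1 + n - r_2) = n(n + 1/2).
Evaluating step by step (a_0 = 1):
  n = 1: D(1) = 1(1 + 1/2) = 3/2; numerator = -2(1) = -2; a_1 = (-2)/(3/2) = -4/3
  n = 2: D(2) = 2(2 + 1/2) = 5; numerator = -2(-4/3) + 1(1) = 11/3; a_2 = (11/3)/(5) = 11/15
  n = 3: D(3) = 3(3 + 1/2) = 21/2; numerator = -2(11/15) + 1(-4/3) = -14/5; a_3 = (-14/5)/(21/2) = -4/15
  n = 4: D(4) = 4(4 + 1/2) = 18; numerator = -2(-4/15) + 1(11/15) = 19/15; a_4 = (19/15)/(18) = 19/270
  n = 5: D(5) = 5(5 + 1/2) = 55/2; numerator = -2(19/270) + 1(-4/15) = -11/27; a_5 = (-11/27)/(55/2) = -2/135

r = 1; a_0 = 1; a_1 = -4/3; a_2 = 11/15; a_3 = -4/15; a_4 = 19/270; a_5 = -2/135


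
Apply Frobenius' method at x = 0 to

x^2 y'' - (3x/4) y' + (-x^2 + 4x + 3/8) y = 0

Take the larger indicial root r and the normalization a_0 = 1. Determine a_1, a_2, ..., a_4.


Write in Frobenius form y'' + (p(x)/x) y' + (q(x)/x^2) y = 0:
  p(x) = -3/4,  q(x) = -x^2 + 4x + 3/8.
Indicial equation: r(r-1) + (-3/4) r + (3/8) = 0 -> roots r_1 = 3/2, r_2 = 1/4.
Take r = r_1 = 3/2. Let y(x) = x^r sum_{n>=0} a_n x^n with a_0 = 1.
Substitute y = x^r sum a_n x^n and match x^{r+n}. The recurrence is
  D(n) a_n + 4 a_{n-1} - 1 a_{n-2} = 0,  where D(n) = (r+n)(r+n-1) + (-3/4)(r+n) + (3/8).
  a_n = [-4 a_{n-1} + 1 a_{n-2}] / D(n).
Since the indicial polynomial factors as (r - r_1)(r - r_2), D(n) = (r_1 + n - r_1)(r_1 + n - r_2) = n(n + 5/4).
Evaluating step by step (a_0 = 1):
  n = 1: D(1) = 1(1 + 5/4) = 9/4; numerator = -4(1) = -4; a_1 = (-4)/(9/4) = -16/9
  n = 2: D(2) = 2(2 + 5/4) = 13/2; numerator = -4(-16/9) + 1(1) = 73/9; a_2 = (73/9)/(13/2) = 146/117
  n = 3: D(3) = 3(3 + 5/4) = 51/4; numerator = -4(146/117) + 1(-16/9) = -88/13; a_3 = (-88/13)/(51/4) = -352/663
  n = 4: D(4) = 4(4 + 5/4) = 21; numerator = -4(-352/663) + 1(146/117) = 6706/1989; a_4 = (6706/1989)/(21) = 958/5967

r = 3/2; a_0 = 1; a_1 = -16/9; a_2 = 146/117; a_3 = -352/663; a_4 = 958/5967


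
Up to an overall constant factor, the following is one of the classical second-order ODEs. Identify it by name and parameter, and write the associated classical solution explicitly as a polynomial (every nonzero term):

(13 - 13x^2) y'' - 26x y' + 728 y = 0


All three coefficients share the factor 13; dividing through by 13 gives  (1 - x^2) y'' - 2x y' + 56 y = 0.
This matches the Legendre equation (1 - x^2) y'' - 2x y' + n(n+1) y = 0 (note the -2x y' term) with n(n+1) = 56, so n = 7; the polynomial solution is P_7(x).
With y = sum_k a_k x^k, matching x^k gives (k+2)(k+1) a_{k+2} = [k(k+1) - n(n+1)] a_k = (k - 7)(k + 8) a_k. The right side vanishes at k = 7, so the series with the parity of 7 terminates at degree 7.
Standard normalization (P_n(1) = 1): leading coefficient (2n)!/(2^n (n!)^2) = 87178291200/(128*25401600) = 429/16, so a_7 = 429/16. Work downward with a_k = (k+1)(k+2) a_{k+2} / ((k - 7)(k + 8)):
  a_5 = (6)(7)(429/16) / ((5 - 7)(5 + 8)) = (9009/8)/(-26) = -693/16
  a_3 = (4)(5)(-693/16) / ((3 - 7)(3 + 8)) = (-3465/4)/(-44) = 315/16
  a_1 = (2)(3)(315/16) / ((1 - 7)(1 + 8)) = (945/8)/(-54) = -35/16
Hence P_7(x) = 429 x^7/16 - 693 x^5/16 + 315 x^3/16 - 35 x/16.

P_7(x); series = 429 x^7/16 - 693 x^5/16 + 315 x^3/16 - 35 x/16


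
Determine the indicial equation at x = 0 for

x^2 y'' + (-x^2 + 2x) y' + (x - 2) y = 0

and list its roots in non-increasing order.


Divide by x^2 to reach normal form y'' + P_1(x) y' + P_2(x) y = 0 with P_1(x) = -1 + 2/x and P_2(x) = 1/x - 2/x^2.
x = 0 is a singular point because the y'-coefficient -1 + 2/x has a pole at x = 0 and the y-coefficient 1/x - 2/x^2 has a pole at x = 0.
It is a regular singular point because x P_1(x) = p(x) = 2 - x and x^2 P_2(x) = q(x) = x - 2 are polynomials, hence analytic at x = 0.
p(0) = 2,  q(0) = -2.
Indicial equation: r(r-1) + p(0) r + q(0) = 0, i.e. r^2 + (p(0) - 1) r + q(0) = 0, i.e. r^2 + 1 r - 2 = 0.
Discriminant: (1)^2 - 4(-2) = 9, so r = (-1 ± 3)/2.
Solving: r_1 = 1, r_2 = -2.

indicial: r^2 + 1 r - 2 = 0; roots r_1 = 1, r_2 = -2


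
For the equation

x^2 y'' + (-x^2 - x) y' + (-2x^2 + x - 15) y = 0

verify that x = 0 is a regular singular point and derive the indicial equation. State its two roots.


Divide by x^2 to reach normal form y'' + P_1(x) y' + P_2(x) y = 0 with P_1(x) = -1 - 1/x and P_2(x) = -2 + 1/x - 15/x^2.
x = 0 is a singular point because the y'-coefficient -1 - 1/x has a pole at x = 0 and the y-coefficient -2 + 1/x - 15/x^2 has a pole at x = 0.
It is a regular singular point because x P_1(x) = p(x) = -x - 1 and x^2 P_2(x) = q(x) = -2x^2 + x - 15 are polynomials, hence analytic at x = 0.
p(0) = -1,  q(0) = -15.
Indicial equation: r(r-1) + p(0) r + q(0) = 0, i.e. r^2 + (p(0) - 1) r + q(0) = 0, i.e. r^2 - 2 r - 15 = 0.
Discriminant: (-2)^2 - 4(-15) = 64, so r = (2 ± 8)/2.
Solving: r_1 = 5, r_2 = -3.

indicial: r^2 - 2 r - 15 = 0; roots r_1 = 5, r_2 = -3


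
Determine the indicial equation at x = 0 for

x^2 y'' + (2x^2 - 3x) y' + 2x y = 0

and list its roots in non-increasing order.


Divide by x^2 to reach normal form y'' + P_1(x) y' + P_2(x) y = 0 with P_1(x) = 2 - 3/x and P_2(x) = 2/x.
x = 0 is a singular point because the y'-coefficient 2 - 3/x has a pole at x = 0 and the y-coefficient 2/x has a pole at x = 0.
It is a regular singular point because x P_1(x) = p(x) = 2x - 3 and x^2 P_2(x) = q(x) = 2x are polynomials, hence analytic at x = 0.
p(0) = -3,  q(0) = 0.
Indicial equation: r(r-1) + p(0) r + q(0) = 0, i.e. r^2 + (p(0) - 1) r + q(0) = 0, i.e. r^2 - 4 r = 0.
Discriminant: (-4)^2 - 4(0) = 16, so r = (4 ± 4)/2.
Solving: r_1 = 4, r_2 = 0.

indicial: r^2 - 4 r = 0; roots r_1 = 4, r_2 = 0


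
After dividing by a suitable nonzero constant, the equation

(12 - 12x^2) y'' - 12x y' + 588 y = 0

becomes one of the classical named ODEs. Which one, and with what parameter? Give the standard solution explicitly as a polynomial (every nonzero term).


All three coefficients share the factor 12; dividing through by 12 gives  (1 - x^2) y'' - x y' + 49 y = 0.
This matches the Chebyshev equation (1 - x^2) y'' - x y' + n^2 y = 0 (note the -x y' term, not -2x y') with n^2 = 49, so n = 7; the polynomial solution is T_7(x).
With y = sum_k a_k x^k, matching x^k gives (k+2)(k+1) a_{k+2} = (k^2 - n^2) a_k = (k - 7)(k + 7) a_k. The right side vanishes at k = 7, so the series with the parity of 7 terminates at degree 7.
Standard normalization: leading coefficient of T_n is 2^(n-1), so a_7 = 2^6 = 64. Work downward with a_k = (k+1)(k+2) a_{k+2} / ((k - 7)(k + 7)):
  a_5 = (6)(7)(64) / ((5 - 7)(5 + 7)) = 2688/(-24) = -112
  a_3 = (4)(5)(-112) / ((3 - 7)(3 + 7)) = -2240/(-40) = 56
  a_1 = (2)(3)(56) / ((1 - 7)(1 + 7)) = 336/(-48) = -7
Hence T_7(x) = 64 x^7 - 112 x^5 + 56 x^3 - 7 x.

T_7(x); series = 64 x^7 - 112 x^5 + 56 x^3 - 7 x


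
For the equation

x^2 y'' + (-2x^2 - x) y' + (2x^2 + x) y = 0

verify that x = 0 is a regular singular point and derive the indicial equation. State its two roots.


Divide by x^2 to reach normal form y'' + P_1(x) y' + P_2(x) y = 0 with P_1(x) = -2 - 1/x and P_2(x) = 2 + 1/x.
x = 0 is a singular point because the y'-coefficient -2 - 1/x has a pole at x = 0 and the y-coefficient 2 + 1/x has a pole at x = 0.
It is a regular singular point because x P_1(x) = p(x) = -2x - 1 and x^2 P_2(x) = q(x) = 2x^2 + x are polynomials, hence analytic at x = 0.
p(0) = -1,  q(0) = 0.
Indicial equation: r(r-1) + p(0) r + q(0) = 0, i.e. r^2 + (p(0) - 1) r + q(0) = 0, i.e. r^2 - 2 r = 0.
Discriminant: (-2)^2 - 4(0) = 4, so r = (2 ± 2)/2.
Solving: r_1 = 2, r_2 = 0.

indicial: r^2 - 2 r = 0; roots r_1 = 2, r_2 = 0


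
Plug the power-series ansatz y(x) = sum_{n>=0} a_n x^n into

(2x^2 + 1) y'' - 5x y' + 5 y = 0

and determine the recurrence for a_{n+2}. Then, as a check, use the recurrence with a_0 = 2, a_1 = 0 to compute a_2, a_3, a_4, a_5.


Substitute y = sum_n a_n x^n.
(1 + 2 x^2) y'' contributes (n+2)(n+1) a_{n+2} + 2 n(n-1) a_n at x^n.
-5 x y'(x) contributes -5 n a_n at x^n.
5 y(x) contributes 5 a_n at x^n.
Matching x^n: (n+2)(n+1) a_{n+2} + (2 n(n-1) - 5 n + 5) a_n = 0.
Thus a_{n+2} = (-2 n(n-1) + 5 n - 5) / ((n+1)(n+2)) * a_n.

Check with a_0 = 2, a_1 = 0 (apply the recurrence for n = 0, 1, 2, 3): a_0 = 2, a_1 = 0, a_2 = -5, a_3 = 0, a_4 = -5/12, a_5 = 0.

a_(n+2) = (-2 n(n-1) + 5 n - 5) / ((n+1)(n+2)) * a_n; check: a_0 = 2, a_1 = 0, a_2 = -5, a_3 = 0, a_4 = -5/12, a_5 = 0


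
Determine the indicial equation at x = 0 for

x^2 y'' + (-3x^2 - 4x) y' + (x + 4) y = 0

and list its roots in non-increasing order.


Divide by x^2 to reach normal form y'' + P_1(x) y' + P_2(x) y = 0 with P_1(x) = -3 - 4/x and P_2(x) = 1/x + 4/x^2.
x = 0 is a singular point because the y'-coefficient -3 - 4/x has a pole at x = 0 and the y-coefficient 1/x + 4/x^2 has a pole at x = 0.
It is a regular singular point because x P_1(x) = p(x) = -3x - 4 and x^2 P_2(x) = q(x) = x + 4 are polynomials, hence analytic at x = 0.
p(0) = -4,  q(0) = 4.
Indicial equation: r(r-1) + p(0) r + q(0) = 0, i.e. r^2 + (p(0) - 1) r + q(0) = 0, i.e. r^2 - 5 r + 4 = 0.
Discriminant: (-5)^2 - 4(4) = 9, so r = (5 ± 3)/2.
Solving: r_1 = 4, r_2 = 1.

indicial: r^2 - 5 r + 4 = 0; roots r_1 = 4, r_2 = 1


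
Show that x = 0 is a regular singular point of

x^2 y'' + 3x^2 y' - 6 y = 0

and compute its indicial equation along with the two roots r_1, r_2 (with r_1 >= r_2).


Divide by x^2 to reach normal form y'' + P_1(x) y' + P_2(x) y = 0 with P_1(x) = 3 and P_2(x) = -6/x^2.
x = 0 is a singular point because the y-coefficient -6/x^2 has a pole at x = 0.
It is a regular singular point because x P_1(x) = p(x) = 3x and x^2 P_2(x) = q(x) = -6 are polynomials, hence analytic at x = 0.
p(0) = 0,  q(0) = -6.
Indicial equation: r(r-1) + p(0) r + q(0) = 0, i.e. r^2 + (p(0) - 1) r + q(0) = 0, i.e. r^2 - 1 r - 6 = 0.
Discriminant: (-1)^2 - 4(-6) = 25, so r = (1 ± 5)/2.
Solving: r_1 = 3, r_2 = -2.

indicial: r^2 - 1 r - 6 = 0; roots r_1 = 3, r_2 = -2


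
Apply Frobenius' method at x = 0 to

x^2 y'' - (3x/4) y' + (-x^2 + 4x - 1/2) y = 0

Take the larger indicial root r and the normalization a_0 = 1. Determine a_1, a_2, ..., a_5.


Write in Frobenius form y'' + (p(x)/x) y' + (q(x)/x^2) y = 0:
  p(x) = -3/4,  q(x) = -x^2 + 4x - 1/2.
Indicial equation: r(r-1) + (-3/4) r + (-1/2) = 0 -> roots r_1 = 2, r_2 = -1/4.
Take r = r_1 = 2. Let y(x) = x^r sum_{n>=0} a_n x^n with a_0 = 1.
Substitute y = x^r sum a_n x^n and match x^{r+n}. The recurrence is
  D(n) a_n + 4 a_{n-1} - 1 a_{n-2} = 0,  where D(n) = (r+n)(r+n-1) + (-3/4)(r+n) + (-1/2).
  a_n = [-4 a_{n-1} + 1 a_{n-2}] / D(n).
Since the indicial polynomial factors as (r - r_1)(r - r_2), D(n) = (r_1 + n - r_1)(r_1 + n - r_2) = n(n + 9/4).
Evaluating step by step (a_0 = 1):
  n = 1: D(1) = 1(1 + 9/4) = 13/4; numerator = -4(1) = -4; a_1 = (-4)/(13/4) = -16/13
  n = 2: D(2) = 2(2 + 9/4) = 17/2; numerator = -4(-16/13) + 1(1) = 77/13; a_2 = (77/13)/(17/2) = 154/221
  n = 3: D(3) = 3(3 + 9/4) = 63/4; numerator = -4(154/221) + 1(-16/13) = -888/221; a_3 = (-888/221)/(63/4) = -1184/4641
  n = 4: D(4) = 4(4 + 9/4) = 25; numerator = -4(-1184/4641) + 1(154/221) = 7970/4641; a_4 = (7970/4641)/(25) = 1594/23205
  n = 5: D(5) = 5(5 + 9/4) = 145/4; numerator = -4(1594/23205) + 1(-1184/4641) = -12296/23205; a_5 = (-12296/23205)/(145/4) = -1696/116025

r = 2; a_0 = 1; a_1 = -16/13; a_2 = 154/221; a_3 = -1184/4641; a_4 = 1594/23205; a_5 = -1696/116025
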